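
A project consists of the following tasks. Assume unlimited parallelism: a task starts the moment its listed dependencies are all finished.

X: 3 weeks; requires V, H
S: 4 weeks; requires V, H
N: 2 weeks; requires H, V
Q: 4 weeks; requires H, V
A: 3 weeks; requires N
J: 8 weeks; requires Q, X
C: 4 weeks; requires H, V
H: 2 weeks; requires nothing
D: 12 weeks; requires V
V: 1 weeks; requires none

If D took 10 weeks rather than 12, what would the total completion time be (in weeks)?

As given, the longest chain is H→Q→J = 2+4+8 = 14, so the finish is 14 weeks.
The longest path through D is only 13 weeks, so D has float 1.
That remains the longest chain; total 14 weeks.

14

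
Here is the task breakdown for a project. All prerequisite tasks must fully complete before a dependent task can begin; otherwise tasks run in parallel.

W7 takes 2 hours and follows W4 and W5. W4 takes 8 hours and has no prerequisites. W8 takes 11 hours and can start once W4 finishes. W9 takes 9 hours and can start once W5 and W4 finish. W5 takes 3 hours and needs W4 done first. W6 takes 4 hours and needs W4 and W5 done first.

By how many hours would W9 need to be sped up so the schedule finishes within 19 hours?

1

Current finish: 20 hours; target: 19.
W9 is on every critical path, so each hour cut from W9 cuts the finish by one (this holds down to a finish of 19).
Need 20 − 19 = 1 hour off W9 → W9 becomes 8 hours, finish becomes 19.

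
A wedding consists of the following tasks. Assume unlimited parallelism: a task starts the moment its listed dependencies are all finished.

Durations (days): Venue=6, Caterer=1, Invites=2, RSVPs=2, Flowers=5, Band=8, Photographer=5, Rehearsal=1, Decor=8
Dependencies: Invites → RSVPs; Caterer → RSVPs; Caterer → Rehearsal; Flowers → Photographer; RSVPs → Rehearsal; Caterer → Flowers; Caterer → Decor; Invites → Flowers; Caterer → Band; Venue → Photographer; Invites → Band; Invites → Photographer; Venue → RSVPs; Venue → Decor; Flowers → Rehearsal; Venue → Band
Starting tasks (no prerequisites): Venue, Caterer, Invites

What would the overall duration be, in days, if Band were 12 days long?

The binding path is Venue→Band = 6+8 = 14; finish at 14 days.
Since Band is critical, the +4 change carries straight to that chain (now 18 days).
The critical path is still Venue→Band; finish is now 18 days.

18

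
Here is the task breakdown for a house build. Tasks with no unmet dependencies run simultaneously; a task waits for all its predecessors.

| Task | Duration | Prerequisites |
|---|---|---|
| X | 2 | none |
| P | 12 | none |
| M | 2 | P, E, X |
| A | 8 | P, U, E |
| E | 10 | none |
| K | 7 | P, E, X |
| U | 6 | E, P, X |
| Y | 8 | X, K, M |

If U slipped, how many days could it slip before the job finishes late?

The longest chain is P→K→Y = 12+7+8 = 27; overall finish 27 days.
Longest path through U: 26 days (earliest finish 18, latest finish 19).
Slack of U = 13 − 12 = 1 day.

1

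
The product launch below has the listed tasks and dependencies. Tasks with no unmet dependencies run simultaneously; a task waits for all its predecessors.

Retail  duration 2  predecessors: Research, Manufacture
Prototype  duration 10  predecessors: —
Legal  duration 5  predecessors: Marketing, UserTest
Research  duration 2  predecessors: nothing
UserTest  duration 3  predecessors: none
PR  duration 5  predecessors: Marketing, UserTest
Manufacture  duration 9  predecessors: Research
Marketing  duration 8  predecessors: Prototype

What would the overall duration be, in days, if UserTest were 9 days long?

23

As given, the longest chain is Prototype→Marketing→PR = 10+8+5 = 23, so the finish is 23 days.
UserTest has 15 days of float (longest path through it is 8).
That remains the longest chain; total 23 days.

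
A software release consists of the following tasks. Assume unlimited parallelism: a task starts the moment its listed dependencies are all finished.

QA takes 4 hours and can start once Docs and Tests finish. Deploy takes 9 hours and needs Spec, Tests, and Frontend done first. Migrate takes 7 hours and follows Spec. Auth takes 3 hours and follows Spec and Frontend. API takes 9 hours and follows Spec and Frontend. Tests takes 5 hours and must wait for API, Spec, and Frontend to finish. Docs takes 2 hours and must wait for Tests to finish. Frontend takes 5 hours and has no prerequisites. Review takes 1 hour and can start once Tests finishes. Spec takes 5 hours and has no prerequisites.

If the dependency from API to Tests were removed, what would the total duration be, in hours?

Before: longest chain Spec→API→Tests→Deploy = 5+9+5+9 = 28, finish 28.
Without API→Tests, Tests's earliest start moves from 14 to 5.
After: Spec→Tests→Deploy = 5+5+9 = 19 → 19 hours.

19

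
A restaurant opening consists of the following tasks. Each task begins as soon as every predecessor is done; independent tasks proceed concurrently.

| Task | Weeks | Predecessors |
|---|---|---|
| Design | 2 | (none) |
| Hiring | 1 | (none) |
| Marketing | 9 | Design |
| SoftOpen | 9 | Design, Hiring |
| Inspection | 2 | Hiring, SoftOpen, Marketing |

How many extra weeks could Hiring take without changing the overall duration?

Critical path: Design→Marketing→Inspection = 2+9+2 = 13, so the finish is 13 weeks.
The longest chain containing Hiring totals 12 weeks.
So Hiring can slip 2 − 1 = 1 week.

1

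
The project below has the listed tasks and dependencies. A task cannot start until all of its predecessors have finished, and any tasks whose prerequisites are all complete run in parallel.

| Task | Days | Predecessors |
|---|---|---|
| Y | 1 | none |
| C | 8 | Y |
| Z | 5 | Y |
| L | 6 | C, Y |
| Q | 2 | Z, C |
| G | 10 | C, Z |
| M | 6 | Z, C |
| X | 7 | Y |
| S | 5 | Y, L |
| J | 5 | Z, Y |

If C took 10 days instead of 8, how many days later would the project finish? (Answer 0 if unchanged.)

The binding path is Y→C→L→S = 1+8+6+5 = 20; finish at 20 days.
C is on the critical path; changing it to 10 makes that path 22 days.
That remains the longest chain; total 22 days.
Change in finish: 22 − 20 = +2 days.

2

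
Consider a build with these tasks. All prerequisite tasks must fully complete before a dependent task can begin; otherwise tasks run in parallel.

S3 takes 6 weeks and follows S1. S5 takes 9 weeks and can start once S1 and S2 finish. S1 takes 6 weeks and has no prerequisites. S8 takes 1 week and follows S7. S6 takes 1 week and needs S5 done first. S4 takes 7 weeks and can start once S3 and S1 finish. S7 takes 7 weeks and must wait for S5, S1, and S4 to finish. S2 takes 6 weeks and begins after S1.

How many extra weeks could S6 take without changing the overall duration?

7

The longest chain is S1→S2→S5→S7→S8 = 6+6+9+7+1 = 29; overall finish 29 weeks.
The longest chain containing S6 totals 22 weeks.
Slack of S6 = 28 − 21 = 7 weeks.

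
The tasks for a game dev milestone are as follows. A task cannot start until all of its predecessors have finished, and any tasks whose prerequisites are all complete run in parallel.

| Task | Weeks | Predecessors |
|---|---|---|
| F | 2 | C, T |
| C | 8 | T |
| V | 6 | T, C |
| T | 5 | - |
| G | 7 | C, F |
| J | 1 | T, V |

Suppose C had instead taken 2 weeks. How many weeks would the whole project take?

Actual critical path: T→C→F→G = 5+8+2+7 = 22 ⇒ 22 weeks.
C is on the critical path; changing it to 2 makes that path 16 weeks.
No other chain overtakes it, so the finish is 16 weeks.

16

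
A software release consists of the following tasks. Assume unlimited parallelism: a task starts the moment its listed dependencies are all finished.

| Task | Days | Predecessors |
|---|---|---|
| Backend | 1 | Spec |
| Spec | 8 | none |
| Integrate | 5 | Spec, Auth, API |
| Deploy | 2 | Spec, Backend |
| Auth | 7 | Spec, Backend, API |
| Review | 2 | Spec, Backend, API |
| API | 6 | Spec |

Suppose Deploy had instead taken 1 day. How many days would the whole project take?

26

Critical path before the change: Spec→API→Auth→Integrate = 8+6+7+5 = 26 giving 26 days.
The longest path through Deploy is only 11 days, so Deploy has float 15.
No other chain overtakes it, so the finish is 26 days.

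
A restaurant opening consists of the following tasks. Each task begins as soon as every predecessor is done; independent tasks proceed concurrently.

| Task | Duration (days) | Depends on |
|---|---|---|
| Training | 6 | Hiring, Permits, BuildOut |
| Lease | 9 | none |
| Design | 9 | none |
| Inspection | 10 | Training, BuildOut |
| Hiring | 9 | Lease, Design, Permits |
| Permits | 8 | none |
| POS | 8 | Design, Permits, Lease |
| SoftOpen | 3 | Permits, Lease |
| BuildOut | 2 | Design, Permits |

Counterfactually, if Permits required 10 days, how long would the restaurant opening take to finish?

Critical path before the change: Lease→Hiring→Training→Inspection = 9+9+6+10 = 34 giving 34 days.
Permits is off the critical path — its longest chain is 33 days, giving 1 of slack.
The binding chain switches to Permits→Hiring→Training→Inspection = 10+9+6+10 = 35; finish 35 days.

35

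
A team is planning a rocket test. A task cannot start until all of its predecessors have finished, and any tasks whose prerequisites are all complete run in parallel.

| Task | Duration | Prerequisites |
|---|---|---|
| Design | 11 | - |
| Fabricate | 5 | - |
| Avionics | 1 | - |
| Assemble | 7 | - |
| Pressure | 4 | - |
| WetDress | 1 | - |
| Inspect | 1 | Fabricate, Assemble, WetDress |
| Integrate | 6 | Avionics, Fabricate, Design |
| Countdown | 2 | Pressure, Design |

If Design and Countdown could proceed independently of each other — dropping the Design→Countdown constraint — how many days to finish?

Original critical path: Design→Integrate = 11+6 = 17 ⇒ 17 days.
Without Design→Countdown, Countdown's earliest start moves from 11 to 4.
After: Design→Integrate = 11+6 = 17 → 17 days.

17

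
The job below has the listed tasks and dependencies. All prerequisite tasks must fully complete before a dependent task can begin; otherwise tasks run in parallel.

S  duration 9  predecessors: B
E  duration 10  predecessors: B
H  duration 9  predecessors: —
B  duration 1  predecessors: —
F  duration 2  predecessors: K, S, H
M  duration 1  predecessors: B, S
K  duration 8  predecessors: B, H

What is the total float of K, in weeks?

0

Critical path: H→K→F = 9+8+2 = 19, so the finish is 19 weeks.
The longest chain containing K totals 19 weeks.
So K can slip 17 − 17 = 0 weeks.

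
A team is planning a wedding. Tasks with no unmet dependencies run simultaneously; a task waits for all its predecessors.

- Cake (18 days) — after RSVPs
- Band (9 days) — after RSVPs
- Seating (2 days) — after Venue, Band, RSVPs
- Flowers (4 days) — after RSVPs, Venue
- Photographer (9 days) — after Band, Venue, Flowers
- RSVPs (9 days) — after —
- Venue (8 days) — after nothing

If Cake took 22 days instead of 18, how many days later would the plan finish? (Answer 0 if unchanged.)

4

Actual critical path: RSVPs→Cake = 9+18 = 27 ⇒ 27 days.
Cake is on the critical path; changing it to 22 makes that path 31 days.
The critical path is still RSVPs→Cake; finish is now 31 days.
Change in finish: 31 − 27 = +4 days.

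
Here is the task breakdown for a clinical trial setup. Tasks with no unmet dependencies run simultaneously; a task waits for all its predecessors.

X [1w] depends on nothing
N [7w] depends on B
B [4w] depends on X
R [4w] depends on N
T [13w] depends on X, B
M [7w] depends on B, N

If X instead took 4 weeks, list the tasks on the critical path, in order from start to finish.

Baseline: X→B→N→M = 1+4+7+7 = 19 → 19 weeks.
X lies on that path, so at 4 weeks the path becomes 22 weeks.
The critical path is still X→B→N→M; finish is now 22 weeks.

X, B, N, M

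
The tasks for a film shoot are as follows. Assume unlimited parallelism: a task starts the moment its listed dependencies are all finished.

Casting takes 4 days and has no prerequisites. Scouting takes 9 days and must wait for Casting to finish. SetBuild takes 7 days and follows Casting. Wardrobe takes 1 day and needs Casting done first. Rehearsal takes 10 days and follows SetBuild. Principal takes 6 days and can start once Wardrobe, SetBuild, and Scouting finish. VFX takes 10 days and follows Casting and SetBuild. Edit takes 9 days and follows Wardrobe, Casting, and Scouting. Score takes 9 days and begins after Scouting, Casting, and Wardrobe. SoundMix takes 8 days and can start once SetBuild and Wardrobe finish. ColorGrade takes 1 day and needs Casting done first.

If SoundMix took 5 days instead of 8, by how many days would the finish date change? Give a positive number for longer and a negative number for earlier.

0

Critical path before the change: Casting→Scouting→Edit = 4+9+9 = 22 giving 22 days.
SoundMix is off the critical path — its longest chain is 19 days, giving 3 of slack.
The critical path is still Casting→Scouting→Edit; finish is now 22 days.
Change in finish: 22 − 22 = +0 days.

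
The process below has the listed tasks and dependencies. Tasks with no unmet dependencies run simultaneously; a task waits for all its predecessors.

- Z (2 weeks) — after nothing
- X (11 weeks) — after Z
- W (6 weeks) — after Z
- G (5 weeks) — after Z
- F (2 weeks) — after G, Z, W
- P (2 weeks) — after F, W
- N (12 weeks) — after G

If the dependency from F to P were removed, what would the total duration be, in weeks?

With the dependency in place, Z→G→N = 2+5+12 = 19 sets the finish at 19 weeks.
Without F→P, P's earliest start moves from 10 to 8.
New critical path: Z→G→N = 2+5+12 = 19 ⇒ 19 weeks.

19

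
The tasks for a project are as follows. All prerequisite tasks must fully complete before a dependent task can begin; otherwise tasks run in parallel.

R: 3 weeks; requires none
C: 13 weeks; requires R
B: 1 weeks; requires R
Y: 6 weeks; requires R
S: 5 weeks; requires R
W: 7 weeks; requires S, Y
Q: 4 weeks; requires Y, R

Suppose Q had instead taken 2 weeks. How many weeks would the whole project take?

Actual critical path: R→C = 3+13 = 16 ⇒ 16 weeks.
Q has 3 weeks of float (longest path through it is 13).
No other chain overtakes it, so the finish is 16 weeks.

16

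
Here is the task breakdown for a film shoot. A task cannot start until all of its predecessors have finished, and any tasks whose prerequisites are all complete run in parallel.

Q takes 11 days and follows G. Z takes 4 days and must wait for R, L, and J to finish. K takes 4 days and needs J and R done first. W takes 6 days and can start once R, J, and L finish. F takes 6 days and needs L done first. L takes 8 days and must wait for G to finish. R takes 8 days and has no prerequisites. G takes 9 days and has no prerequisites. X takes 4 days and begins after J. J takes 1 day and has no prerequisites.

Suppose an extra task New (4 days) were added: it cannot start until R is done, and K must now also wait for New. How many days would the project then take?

23

Originally the project takes 23 days.
With New inserted, K now waits for max(J, R, New).
New critical path: G→L→F = 9+8+6 = 23 ⇒ 23 days.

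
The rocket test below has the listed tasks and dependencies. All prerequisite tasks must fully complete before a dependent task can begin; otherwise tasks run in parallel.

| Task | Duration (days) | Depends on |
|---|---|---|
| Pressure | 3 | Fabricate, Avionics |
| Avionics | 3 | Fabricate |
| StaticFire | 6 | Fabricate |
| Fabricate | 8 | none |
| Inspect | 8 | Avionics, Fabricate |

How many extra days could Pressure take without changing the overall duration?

Fabricate→Avionics→Inspect = 8+3+8 = 19 sets the makespan at 19 days.
Longest path through Pressure: 14 days (earliest finish 14, latest finish 19).
Slack of Pressure = 16 − 11 = 5 days.

5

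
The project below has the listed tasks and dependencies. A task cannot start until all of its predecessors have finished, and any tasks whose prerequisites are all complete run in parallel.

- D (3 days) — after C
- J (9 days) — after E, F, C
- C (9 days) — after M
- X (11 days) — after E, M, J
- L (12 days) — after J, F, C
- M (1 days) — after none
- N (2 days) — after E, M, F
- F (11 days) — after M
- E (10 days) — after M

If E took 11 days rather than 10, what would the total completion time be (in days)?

33

Actual critical path: M→F→J→L = 1+11+9+12 = 33 ⇒ 33 days.
E has 1 day of float (longest path through it is 32).
The critical path is still M→F→J→L; finish is now 33 days.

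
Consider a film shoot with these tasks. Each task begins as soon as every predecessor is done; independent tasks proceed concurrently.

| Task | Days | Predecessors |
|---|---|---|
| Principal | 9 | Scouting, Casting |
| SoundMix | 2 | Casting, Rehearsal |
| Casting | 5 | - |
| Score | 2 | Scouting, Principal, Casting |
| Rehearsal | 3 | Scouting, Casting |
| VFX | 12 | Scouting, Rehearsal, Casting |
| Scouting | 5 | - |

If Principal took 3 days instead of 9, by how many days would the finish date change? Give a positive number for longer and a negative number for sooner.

Actual critical path: Casting→Rehearsal→VFX = 5+3+12 = 20 ⇒ 20 days.
The longest path through Principal is only 16 days, so Principal has float 4.
That remains the longest chain; total 20 days.
Change in finish: 20 − 20 = +0 days.

0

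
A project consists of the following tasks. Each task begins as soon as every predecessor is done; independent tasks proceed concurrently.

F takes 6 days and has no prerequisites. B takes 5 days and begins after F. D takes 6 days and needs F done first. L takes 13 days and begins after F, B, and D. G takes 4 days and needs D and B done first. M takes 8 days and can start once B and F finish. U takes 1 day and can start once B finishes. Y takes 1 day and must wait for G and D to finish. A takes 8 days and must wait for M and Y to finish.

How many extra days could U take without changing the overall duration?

F→B→M→A = 6+5+8+8 = 27 sets the makespan at 27 days.
Longest path through U: 12 days (earliest finish 12, latest finish 27).
Slack of U = 26 − 11 = 15 days.

15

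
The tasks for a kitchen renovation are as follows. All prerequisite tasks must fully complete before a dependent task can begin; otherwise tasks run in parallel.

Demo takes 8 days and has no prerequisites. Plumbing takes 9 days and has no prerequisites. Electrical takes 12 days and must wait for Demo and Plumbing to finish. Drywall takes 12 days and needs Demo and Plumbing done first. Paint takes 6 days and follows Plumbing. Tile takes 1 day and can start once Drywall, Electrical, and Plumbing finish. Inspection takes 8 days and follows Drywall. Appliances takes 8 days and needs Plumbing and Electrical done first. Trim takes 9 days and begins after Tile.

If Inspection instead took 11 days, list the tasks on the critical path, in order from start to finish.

Plumbing, Drywall, Inspection

Critical path before the change: Plumbing→Electrical→Tile→Trim = 9+12+1+9 = 31 giving 31 days.
Inspection has 2 days of float (longest path through it is 29).
New critical path: Plumbing→Drywall→Inspection = 9+12+11 = 32 ⇒ 32 days.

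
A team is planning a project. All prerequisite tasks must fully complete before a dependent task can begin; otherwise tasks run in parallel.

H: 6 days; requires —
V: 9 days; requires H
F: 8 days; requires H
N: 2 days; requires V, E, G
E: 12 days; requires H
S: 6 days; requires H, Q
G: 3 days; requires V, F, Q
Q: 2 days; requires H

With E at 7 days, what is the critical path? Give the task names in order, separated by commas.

H, V, G, N

Critical path before the change: H→E→N = 6+12+2 = 20 giving 20 days.
E is on the critical path; changing it to 7 makes that path 15 days.
Now H→V→G→N = 6+9+3+2 = 20 is longest, so the finish becomes 20 days.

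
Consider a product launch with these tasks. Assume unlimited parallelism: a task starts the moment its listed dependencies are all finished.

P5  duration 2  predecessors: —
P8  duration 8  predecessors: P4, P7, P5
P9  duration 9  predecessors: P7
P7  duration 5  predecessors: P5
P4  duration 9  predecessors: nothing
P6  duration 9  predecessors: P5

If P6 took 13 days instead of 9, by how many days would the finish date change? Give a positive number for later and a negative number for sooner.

0

The binding path is P4→P8 = 9+8 = 17; finish at 17 days.
P6 is off the critical path — its longest chain is 11 days, giving 6 of slack.
That remains the longest chain; total 17 days.
Change in finish: 17 − 17 = +0 days.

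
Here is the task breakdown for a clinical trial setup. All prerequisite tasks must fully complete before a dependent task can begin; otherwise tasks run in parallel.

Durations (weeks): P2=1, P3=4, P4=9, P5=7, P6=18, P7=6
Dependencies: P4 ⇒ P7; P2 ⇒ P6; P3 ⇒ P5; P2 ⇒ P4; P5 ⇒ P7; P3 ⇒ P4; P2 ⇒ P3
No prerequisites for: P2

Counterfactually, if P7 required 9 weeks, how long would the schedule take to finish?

23

The binding path is P2→P3→P4→P7 = 1+4+9+6 = 20; finish at 20 weeks.
P7 lies on that path, so at 9 weeks the path becomes 23 weeks.
That remains the longest chain; total 23 weeks.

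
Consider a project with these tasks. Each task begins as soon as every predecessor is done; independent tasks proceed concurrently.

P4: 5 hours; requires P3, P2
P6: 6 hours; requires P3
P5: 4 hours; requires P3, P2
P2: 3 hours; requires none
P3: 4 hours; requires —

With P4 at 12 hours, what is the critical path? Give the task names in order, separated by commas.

P3, P4

The binding path is P3→P6 = 4+6 = 10; finish at 10 hours.
P4 is off the critical path — its longest chain is 9 hours, giving 1 of slack.
The binding chain switches to P3→P4 = 4+12 = 16; finish 16 hours.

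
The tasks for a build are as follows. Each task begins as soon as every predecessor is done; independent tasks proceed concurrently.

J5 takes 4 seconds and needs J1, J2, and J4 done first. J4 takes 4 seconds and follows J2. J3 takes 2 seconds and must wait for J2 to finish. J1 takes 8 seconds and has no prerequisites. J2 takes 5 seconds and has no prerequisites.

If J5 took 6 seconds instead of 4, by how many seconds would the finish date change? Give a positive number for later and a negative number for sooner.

Critical path before the change: J2→J4→J5 = 5+4+4 = 13 giving 13 seconds.
J5 is on the critical path; changing it to 6 makes that path 15 seconds.
The critical path is still J2→J4→J5; finish is now 15 seconds.
Change in finish: 15 − 13 = +2 seconds.

2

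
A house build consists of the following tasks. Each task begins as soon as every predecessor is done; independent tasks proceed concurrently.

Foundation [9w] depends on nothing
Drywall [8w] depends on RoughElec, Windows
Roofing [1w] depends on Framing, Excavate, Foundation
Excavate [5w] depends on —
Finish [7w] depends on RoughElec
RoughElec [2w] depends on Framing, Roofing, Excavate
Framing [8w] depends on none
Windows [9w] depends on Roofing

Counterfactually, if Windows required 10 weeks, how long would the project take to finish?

28

Critical path before the change: Foundation→Roofing→Windows→Drywall = 9+1+9+8 = 27 giving 27 weeks.
Since Windows is critical, the +1 change carries straight to that chain (now 28 weeks).
The critical path is still Foundation→Roofing→Windows→Drywall; finish is now 28 weeks.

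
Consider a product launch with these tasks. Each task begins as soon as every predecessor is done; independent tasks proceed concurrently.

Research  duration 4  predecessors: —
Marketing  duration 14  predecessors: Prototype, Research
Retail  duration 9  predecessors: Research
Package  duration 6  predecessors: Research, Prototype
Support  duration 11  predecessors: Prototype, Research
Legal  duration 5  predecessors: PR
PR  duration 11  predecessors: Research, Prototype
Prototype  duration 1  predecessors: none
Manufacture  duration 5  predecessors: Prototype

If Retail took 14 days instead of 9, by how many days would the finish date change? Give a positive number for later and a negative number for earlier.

Baseline: Research→PR→Legal = 4+11+5 = 20 → 20 days.
Retail is off the critical path — its longest chain is 13 days, giving 7 of slack.
No other chain overtakes it, so the finish is 20 days.
Change in finish: 20 − 20 = +0 days.

0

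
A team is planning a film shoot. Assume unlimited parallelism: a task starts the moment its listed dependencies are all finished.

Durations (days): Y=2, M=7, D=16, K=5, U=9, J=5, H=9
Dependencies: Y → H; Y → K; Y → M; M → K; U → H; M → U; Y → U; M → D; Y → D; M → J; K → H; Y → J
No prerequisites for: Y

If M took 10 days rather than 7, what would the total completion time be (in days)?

30

Critical path before the change: Y→M→U→H = 2+7+9+9 = 27 giving 27 days.
M is on the critical path; changing it to 10 makes that path 30 days.
No other chain overtakes it, so the finish is 30 days.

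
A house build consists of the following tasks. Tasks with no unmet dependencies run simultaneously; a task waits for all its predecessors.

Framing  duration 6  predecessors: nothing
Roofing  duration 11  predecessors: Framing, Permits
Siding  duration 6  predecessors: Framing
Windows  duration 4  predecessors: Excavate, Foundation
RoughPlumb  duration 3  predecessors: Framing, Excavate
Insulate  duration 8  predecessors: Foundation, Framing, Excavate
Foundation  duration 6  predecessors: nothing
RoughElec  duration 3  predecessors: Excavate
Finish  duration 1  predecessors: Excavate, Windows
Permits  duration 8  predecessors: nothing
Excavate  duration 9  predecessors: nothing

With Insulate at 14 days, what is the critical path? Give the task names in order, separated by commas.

Excavate, Insulate

Critical path before the change: Permits→Roofing = 8+11 = 19 giving 19 days.
Insulate has 2 days of float (longest path through it is 17).
Now Excavate→Insulate = 9+14 = 23 is longest, so the finish becomes 23 days.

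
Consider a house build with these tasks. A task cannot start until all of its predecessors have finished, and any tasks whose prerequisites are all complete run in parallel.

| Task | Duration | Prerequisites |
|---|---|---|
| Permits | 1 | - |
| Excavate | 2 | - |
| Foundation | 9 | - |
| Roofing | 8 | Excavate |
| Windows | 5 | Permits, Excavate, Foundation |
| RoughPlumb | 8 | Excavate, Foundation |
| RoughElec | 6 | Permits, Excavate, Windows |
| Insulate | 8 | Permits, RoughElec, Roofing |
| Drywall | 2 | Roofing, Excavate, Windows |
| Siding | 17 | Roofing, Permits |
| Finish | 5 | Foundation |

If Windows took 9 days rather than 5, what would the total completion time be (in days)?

Critical path before the change: Foundation→Windows→RoughElec→Insulate = 9+5+6+8 = 28 giving 28 days.
Since Windows is critical, the +4 change carries straight to that chain (now 32 days).
The critical path is still Foundation→Windows→RoughElec→Insulate; finish is now 32 days.

32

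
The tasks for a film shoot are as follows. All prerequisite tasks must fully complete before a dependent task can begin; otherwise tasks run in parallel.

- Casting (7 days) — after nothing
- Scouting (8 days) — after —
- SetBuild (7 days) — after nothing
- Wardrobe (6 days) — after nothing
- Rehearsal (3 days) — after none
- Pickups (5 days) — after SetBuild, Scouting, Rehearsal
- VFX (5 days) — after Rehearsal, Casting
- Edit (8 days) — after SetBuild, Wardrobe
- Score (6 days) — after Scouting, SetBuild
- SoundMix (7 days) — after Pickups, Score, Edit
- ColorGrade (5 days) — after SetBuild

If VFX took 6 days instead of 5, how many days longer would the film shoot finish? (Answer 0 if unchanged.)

Actual critical path: SetBuild→Edit→SoundMix = 7+8+7 = 22 ⇒ 22 days.
The longest path through VFX is only 12 days, so VFX has float 10.
The critical path is still SetBuild→Edit→SoundMix; finish is now 22 days.
Change in finish: 22 − 22 = +0 days.

0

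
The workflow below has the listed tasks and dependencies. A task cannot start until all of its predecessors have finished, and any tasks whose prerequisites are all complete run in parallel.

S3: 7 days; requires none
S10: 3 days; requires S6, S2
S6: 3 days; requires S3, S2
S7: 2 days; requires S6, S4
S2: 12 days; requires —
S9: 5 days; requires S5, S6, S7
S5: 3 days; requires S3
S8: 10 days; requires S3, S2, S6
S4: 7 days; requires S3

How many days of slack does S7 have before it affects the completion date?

S2→S6→S8 = 12+3+10 = 25 sets the makespan at 25 days.
Longest path through S7: 22 days (earliest finish 17, latest finish 20).
Float = 25 − 22 = 3.

3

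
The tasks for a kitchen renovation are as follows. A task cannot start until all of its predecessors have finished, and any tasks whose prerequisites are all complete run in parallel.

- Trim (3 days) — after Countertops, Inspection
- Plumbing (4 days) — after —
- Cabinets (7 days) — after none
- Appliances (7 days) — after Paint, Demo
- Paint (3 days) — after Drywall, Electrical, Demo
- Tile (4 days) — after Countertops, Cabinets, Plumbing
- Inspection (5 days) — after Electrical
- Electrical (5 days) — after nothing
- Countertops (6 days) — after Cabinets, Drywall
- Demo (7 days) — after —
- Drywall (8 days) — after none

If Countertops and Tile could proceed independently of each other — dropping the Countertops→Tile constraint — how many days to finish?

Original critical path: Drywall→Countertops→Tile = 8+6+4 = 18 ⇒ 18 days.
Without Countertops→Tile, Tile's earliest start moves from 14 to 7.
After: Drywall→Paint→Appliances = 8+3+7 = 18 → 18 days.

18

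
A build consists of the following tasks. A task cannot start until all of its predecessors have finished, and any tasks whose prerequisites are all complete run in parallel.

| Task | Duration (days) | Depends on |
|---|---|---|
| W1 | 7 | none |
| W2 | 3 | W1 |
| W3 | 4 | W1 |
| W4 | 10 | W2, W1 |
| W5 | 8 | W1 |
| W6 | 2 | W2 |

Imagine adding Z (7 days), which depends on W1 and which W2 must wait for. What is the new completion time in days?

Originally the job takes 20 days.
With Z inserted, W2 now waits for max(W1, Z).
New critical path: W1→Z→W2→W4 = 7+7+3+10 = 27 ⇒ 27 days.

27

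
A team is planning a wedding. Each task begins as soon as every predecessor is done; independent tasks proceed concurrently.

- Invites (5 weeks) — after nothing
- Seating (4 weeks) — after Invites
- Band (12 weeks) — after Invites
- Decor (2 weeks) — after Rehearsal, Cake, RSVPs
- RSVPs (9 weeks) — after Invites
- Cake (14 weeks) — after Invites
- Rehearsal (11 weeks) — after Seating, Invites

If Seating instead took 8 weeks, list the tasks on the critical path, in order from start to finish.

The binding path is Invites→Seating→Rehearsal→Decor = 5+4+11+2 = 22; finish at 22 weeks.
Seating lies on that path, so at 8 weeks the path becomes 26 weeks.
The critical path is still Invites→Seating→Rehearsal→Decor; finish is now 26 weeks.

Invites, Seating, Rehearsal, Decor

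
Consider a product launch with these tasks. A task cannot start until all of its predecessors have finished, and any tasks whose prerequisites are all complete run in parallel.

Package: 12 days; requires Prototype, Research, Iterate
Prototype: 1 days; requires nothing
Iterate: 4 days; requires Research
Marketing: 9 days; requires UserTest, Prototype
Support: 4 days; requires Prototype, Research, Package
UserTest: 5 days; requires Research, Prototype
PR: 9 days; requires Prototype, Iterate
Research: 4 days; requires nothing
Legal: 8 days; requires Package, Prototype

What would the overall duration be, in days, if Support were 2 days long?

The binding path is Research→Iterate→Package→Legal = 4+4+12+8 = 28; finish at 28 days.
Support has 4 days of float (longest path through it is 24).
That remains the longest chain; total 28 days.

28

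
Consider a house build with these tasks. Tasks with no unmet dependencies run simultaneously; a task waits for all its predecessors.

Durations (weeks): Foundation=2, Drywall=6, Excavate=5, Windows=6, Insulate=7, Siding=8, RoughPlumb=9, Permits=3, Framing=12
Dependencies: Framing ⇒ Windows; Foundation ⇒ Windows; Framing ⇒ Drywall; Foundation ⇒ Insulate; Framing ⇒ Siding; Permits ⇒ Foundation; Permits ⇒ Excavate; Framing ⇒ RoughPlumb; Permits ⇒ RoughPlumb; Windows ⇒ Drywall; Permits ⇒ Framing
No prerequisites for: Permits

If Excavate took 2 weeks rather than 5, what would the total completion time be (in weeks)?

27

Actual critical path: Permits→Framing→Windows→Drywall = 3+12+6+6 = 27 ⇒ 27 weeks.
Excavate has 19 weeks of float (longest path through it is 8).
No other chain overtakes it, so the finish is 27 weeks.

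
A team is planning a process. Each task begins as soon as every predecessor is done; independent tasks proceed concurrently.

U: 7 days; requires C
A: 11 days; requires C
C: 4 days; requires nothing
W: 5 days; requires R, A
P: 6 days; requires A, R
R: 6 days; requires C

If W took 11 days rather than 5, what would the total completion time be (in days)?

26

Actual critical path: C→A→P = 4+11+6 = 21 ⇒ 21 days.
W has 1 day of float (longest path through it is 20).
Now C→A→W = 4+11+11 = 26 is longest, so the finish becomes 26 days.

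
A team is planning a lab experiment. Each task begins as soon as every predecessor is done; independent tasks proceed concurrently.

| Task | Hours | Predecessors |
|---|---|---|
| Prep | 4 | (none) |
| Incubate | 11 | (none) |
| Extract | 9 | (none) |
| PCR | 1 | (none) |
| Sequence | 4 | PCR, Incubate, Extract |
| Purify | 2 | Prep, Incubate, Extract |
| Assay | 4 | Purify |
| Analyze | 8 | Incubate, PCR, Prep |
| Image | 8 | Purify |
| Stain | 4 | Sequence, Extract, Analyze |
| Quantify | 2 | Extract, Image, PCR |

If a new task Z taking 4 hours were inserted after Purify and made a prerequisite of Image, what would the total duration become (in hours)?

Originally the lab experiment takes 23 hours.
With Z inserted, Image now waits for max(Purify, Z).
New critical path: Incubate→Purify→Z→Image→Quantify = 11+2+4+8+2 = 27 ⇒ 27 hours.

27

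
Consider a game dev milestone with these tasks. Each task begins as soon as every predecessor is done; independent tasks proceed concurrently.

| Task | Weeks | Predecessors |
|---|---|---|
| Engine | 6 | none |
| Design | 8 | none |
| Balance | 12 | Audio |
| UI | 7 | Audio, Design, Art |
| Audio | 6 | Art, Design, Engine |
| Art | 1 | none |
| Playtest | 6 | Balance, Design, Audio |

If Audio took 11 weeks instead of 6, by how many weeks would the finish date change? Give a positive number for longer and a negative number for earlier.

The binding path is Design→Audio→Balance→Playtest = 8+6+12+6 = 32; finish at 32 weeks.
Audio is on the critical path; changing it to 11 makes that path 37 weeks.
No other chain overtakes it, so the finish is 37 weeks.
Change in finish: 37 − 32 = +5 weeks.

5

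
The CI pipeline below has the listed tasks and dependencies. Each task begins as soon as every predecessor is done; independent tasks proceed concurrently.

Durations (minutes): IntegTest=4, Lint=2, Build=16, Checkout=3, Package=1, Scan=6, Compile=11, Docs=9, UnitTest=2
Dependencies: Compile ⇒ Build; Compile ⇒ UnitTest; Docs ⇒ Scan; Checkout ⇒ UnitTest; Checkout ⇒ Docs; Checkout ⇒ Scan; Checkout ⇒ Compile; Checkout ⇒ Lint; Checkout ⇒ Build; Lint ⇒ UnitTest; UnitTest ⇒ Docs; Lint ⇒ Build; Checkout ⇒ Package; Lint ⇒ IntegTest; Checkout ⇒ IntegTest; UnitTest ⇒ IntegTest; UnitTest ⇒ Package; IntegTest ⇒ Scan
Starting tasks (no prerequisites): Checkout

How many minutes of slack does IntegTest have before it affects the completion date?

5

Checkout→Compile→UnitTest→Docs→Scan = 3+11+2+9+6 = 31 sets the makespan at 31 minutes.
Longest path through IntegTest: 26 minutes (earliest finish 20, latest finish 25).
Float = 31 − 26 = 5.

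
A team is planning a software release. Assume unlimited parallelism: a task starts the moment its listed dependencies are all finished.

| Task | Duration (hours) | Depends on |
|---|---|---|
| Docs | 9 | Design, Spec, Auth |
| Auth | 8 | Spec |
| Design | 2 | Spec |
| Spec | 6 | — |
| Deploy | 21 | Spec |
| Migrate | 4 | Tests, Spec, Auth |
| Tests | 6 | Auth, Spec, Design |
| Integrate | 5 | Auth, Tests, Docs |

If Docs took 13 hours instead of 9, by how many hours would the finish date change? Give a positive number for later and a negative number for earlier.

4

As given, the longest chain is Spec→Auth→Docs→Integrate = 6+8+9+5 = 28, so the finish is 28 hours.
Since Docs is critical, the +4 change carries straight to that chain (now 32 hours).
No other chain overtakes it, so the finish is 32 hours.
Change in finish: 32 − 28 = +4 hours.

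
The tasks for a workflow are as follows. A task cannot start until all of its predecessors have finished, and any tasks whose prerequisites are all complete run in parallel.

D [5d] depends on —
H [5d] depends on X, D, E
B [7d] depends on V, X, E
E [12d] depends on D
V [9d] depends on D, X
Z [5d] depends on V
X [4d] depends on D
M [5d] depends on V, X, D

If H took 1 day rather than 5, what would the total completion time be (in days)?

The binding path is D→X→V→B = 5+4+9+7 = 25; finish at 25 days.
The longest path through H is only 22 days, so H has float 3.
The critical path is still D→X→V→B; finish is now 25 days.

25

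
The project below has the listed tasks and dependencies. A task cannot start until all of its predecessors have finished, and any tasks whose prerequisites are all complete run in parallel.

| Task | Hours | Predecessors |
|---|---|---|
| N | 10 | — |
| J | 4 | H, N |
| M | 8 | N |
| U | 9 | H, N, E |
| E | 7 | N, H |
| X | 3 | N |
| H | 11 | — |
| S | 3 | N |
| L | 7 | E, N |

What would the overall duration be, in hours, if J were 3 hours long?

The binding path is H→E→U = 11+7+9 = 27; finish at 27 hours.
The longest path through J is only 15 hours, so J has float 12.
No other chain overtakes it, so the finish is 27 hours.

27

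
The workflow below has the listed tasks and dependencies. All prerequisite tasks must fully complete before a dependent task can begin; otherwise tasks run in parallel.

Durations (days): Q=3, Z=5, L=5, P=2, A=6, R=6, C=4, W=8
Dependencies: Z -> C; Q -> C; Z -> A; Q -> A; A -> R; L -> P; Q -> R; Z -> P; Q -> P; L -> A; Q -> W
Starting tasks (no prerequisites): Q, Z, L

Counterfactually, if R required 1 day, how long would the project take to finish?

Actual critical path: Z→A→R = 5+6+6 = 17 ⇒ 17 days.
R is on the critical path; changing it to 1 makes that path 12 days.
The critical path is still Z→A→R; finish is now 12 days.

12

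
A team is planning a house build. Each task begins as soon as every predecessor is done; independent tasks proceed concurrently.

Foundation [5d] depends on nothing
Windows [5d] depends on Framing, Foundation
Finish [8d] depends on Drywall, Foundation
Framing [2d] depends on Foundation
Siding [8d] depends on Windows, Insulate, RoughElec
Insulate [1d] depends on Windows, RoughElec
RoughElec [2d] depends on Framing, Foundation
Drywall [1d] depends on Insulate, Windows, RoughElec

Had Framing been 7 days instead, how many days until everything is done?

As given, the longest chain is Foundation→Framing→Windows→Insulate→Drywall→Finish = 5+2+5+1+1+8 = 22, so the finish is 22 days.
Framing is on the critical path; changing it to 7 makes that path 27 days.
No other chain overtakes it, so the finish is 27 days.

27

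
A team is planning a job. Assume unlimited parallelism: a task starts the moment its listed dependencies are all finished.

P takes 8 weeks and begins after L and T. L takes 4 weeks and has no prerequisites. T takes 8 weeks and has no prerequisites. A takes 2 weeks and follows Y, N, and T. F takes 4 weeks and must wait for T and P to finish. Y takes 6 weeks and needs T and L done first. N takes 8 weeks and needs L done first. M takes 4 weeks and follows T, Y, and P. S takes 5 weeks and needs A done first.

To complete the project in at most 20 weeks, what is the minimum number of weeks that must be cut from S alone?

Current finish: 21 weeks; target: 20.
S is on every critical path, so each week cut from S cuts the finish by one (this holds down to a finish of 20).
Need 21 − 20 = 1 week off S → S becomes 4 weeks, finish becomes 20.

1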